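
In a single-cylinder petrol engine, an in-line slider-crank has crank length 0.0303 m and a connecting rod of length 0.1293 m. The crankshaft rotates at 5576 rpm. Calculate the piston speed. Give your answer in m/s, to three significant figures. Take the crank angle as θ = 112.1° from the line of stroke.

14.9

ω = 2π·5576/60 = 583.9 rad/s
For an in-line slider-crank, x = r cosθ + √(L² − r² sin²θ), so v = −rω sinθ·[1 + r cosθ/√(L² − r² sin²θ)].
With r = 0.0303 m, L = 0.1293 m, θ = 112.1°: √(L² − r² sin²θ) = 0.12622 m.
v = −0.0303·583.9·0.92653·[1 + 0.0303·-0.37622/0.12622] = -14.912 m/s.
|v| = 14.912 m/s.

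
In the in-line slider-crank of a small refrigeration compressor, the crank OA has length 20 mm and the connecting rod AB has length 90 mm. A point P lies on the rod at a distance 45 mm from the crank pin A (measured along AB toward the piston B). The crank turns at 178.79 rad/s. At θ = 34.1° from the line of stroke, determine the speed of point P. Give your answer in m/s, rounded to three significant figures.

2.64

ω = 178.8 rad/s.  Crank-pin speed |V_A| = rω = 3.5758 m/s, perpendicular to OA.
Rod angle: sinφ = −(r/L) sinθ ⇒ φ = -7.157°; ω_rod = −rω cosθ/√(L²−r²sin²θ) = -33.158 rad/s.
V_P = V_A + ω_rod × AP, with AP = 0.045 m along the rod.
Components: V_Px = −rω sinθ − a·ω_rod·sinφ = -2.1906 m/s;  V_Py = rω cosθ + a·ω_rod·cosφ = +1.4805 m/s.
|V_P| = √(V_Px² + V_Py²) = 2.644 m/s.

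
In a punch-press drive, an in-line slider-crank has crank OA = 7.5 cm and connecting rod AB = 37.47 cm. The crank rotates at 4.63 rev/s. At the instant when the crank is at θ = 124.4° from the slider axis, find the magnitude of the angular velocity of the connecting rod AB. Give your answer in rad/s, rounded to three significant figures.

3.34

ω = 29.09 rad/s (converted from 4.63 rev/s).
The rod makes angle φ with the slider axis where L sinφ = r sinθ; differentiating, L cosφ·φ̇ = r ω cosθ.
L cosφ = √(L² − r² sin²θ) = 0.36955 m.
|ω_rod| = r ω |cosθ| / √(L² − r² sin²θ) = 0.075·29.09·0.56497/0.36955 = 3.3355 rad/s.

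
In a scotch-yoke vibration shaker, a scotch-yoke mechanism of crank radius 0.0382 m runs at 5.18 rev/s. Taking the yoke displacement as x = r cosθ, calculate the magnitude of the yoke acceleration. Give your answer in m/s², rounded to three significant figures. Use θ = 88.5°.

ω = 32.55 rad/s (from 5.18 rev/s).
x = r cosθ ⇒ ẍ = −rω² cosθ (ω constant).
|a| = rω²|cosθ| = 0.0382·(32.55)²·|cos 88.5°| = 1.0593 m/s².

1.06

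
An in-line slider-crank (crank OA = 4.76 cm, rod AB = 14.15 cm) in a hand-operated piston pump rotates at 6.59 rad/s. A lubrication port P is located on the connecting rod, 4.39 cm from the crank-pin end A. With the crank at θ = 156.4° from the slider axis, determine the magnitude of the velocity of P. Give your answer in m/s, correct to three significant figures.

ω = 6.59 rad/s.  Crank-pin speed |V_A| = rω = 0.31368 m/s, perpendicular to OA.
Rod angle: sinφ = −(r/L) sinθ ⇒ φ = -7.740°; ω_rod = −rω cosθ/√(L²−r²sin²θ) = +2.0501 rad/s.
V_P = V_A + ω_rod × AP, with AP = 0.0439 m along the rod.
Components: V_Px = −rω sinθ − a·ω_rod·sinφ = -0.11346 m/s;  V_Py = rω cosθ + a·ω_rod·cosφ = -0.19827 m/s.
|V_P| = √(V_Px² + V_Py²) = 0.22844 m/s.

0.228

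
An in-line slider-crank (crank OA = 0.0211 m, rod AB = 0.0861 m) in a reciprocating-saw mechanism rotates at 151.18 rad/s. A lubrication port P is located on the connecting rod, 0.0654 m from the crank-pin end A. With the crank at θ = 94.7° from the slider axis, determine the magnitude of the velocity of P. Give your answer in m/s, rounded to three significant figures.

ω = 151.2 rad/s.  Crank-pin speed |V_A| = rω = 3.1899 m/s, perpendicular to OA.
Rod angle: sinφ = −(r/L) sinθ ⇒ φ = -14.137°; ω_rod = −rω cosθ/√(L²−r²sin²θ) = +3.1305 rad/s.
V_P = V_A + ω_rod × AP, with AP = 0.0654 m along the rod.
Components: V_Px = −rω sinθ − a·ω_rod·sinφ = -3.1292 m/s;  V_Py = rω cosθ + a·ω_rod·cosφ = -0.062839 m/s.
|V_P| = √(V_Px² + V_Py²) = 3.1298 m/s.

3.13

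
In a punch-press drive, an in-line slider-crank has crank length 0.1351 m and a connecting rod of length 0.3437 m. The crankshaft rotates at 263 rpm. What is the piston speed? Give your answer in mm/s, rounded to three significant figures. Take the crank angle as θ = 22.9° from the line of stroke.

ω = 2π·263/60 = 27.54 rad/s
For an in-line slider-crank, x = r cosθ + √(L² − r² sin²θ), so v = −rω sinθ·[1 + r cosθ/√(L² − r² sin²θ)].
With r = 0.1351 m, L = 0.3437 m, θ = 22.9°: √(L² − r² sin²θ) = 0.33966 m.
v = −0.1351·27.54·0.38912·[1 + 0.1351·0.92119/0.33966] = -1.9784 m/s.
|v| = 1.9784 m/s = 1978.4 mm/s.

1980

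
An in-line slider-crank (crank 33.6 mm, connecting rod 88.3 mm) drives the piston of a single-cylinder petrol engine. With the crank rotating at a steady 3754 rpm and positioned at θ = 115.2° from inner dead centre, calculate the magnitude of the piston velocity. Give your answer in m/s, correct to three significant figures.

9.89

ω = 2π·3754/60 = 393.1 rad/s
For an in-line slider-crank, x = r cosθ + √(L² − r² sin²θ), so v = −rω sinθ·[1 + r cosθ/√(L² − r² sin²θ)].
With r = 0.0336 m, L = 0.0883 m, θ = 115.2°: √(L² − r² sin²θ) = 0.082901 m.
v = −0.0336·393.1·0.90483·[1 + 0.0336·-0.42578/0.082901] = -9.8892 m/s.
|v| = 9.8892 m/s.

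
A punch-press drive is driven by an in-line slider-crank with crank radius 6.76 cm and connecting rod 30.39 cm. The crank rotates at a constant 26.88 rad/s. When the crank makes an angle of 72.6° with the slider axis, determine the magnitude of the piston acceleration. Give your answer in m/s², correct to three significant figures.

ω = 26.88 rad/s
x(θ) = r cosθ + √(L² − r² sin²θ); with ω constant, a = ω²·d²x/dθ².
d²x/dθ² = −r cosθ − r²(cos2θ)/√u − r⁴ sin²2θ/(4u^{3/2}),  u = L² − r² sin²θ = 0.0881941 m².
Substituting r = 0.0676 m, L = 0.3039 m, θ = 72.6°: d²x/dθ² = -0.0076445 m.
a = ω²·d²x/dθ² = (26.88)²·(-0.0076445) = -5.5234 m/s²;  |a| = 5.5234 m/s².

5.52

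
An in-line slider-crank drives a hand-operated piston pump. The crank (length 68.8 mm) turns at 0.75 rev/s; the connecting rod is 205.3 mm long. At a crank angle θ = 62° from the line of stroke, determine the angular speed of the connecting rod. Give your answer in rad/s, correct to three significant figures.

ω = 4.712 rad/s (converted from 0.75 rev/s).
The rod makes angle φ with the slider axis where L sinφ = r sinθ; differentiating, L cosφ·φ̇ = r ω cosθ.
L cosφ = √(L² − r² sin²θ) = 0.19611 m.
|ω_rod| = r ω |cosθ| / √(L² − r² sin²θ) = 0.0688·4.712·0.46947/0.19611 = 0.77615 rad/s.

0.776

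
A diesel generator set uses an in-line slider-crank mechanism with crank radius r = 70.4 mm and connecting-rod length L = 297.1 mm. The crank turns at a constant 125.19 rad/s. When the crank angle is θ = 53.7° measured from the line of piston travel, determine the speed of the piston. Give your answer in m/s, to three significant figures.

ω = 125.2 rad/s
For an in-line slider-crank, x = r cosθ + √(L² − r² sin²θ), so v = −rω sinθ·[1 + r cosθ/√(L² − r² sin²θ)].
With r = 0.0704 m, L = 0.2971 m, θ = 53.7°: √(L² − r² sin²θ) = 0.29163 m.
v = −0.0704·125.2·0.80593·[1 + 0.0704·0.59201/0.29163] = -8.118 m/s.
|v| = 8.118 m/s.

8.12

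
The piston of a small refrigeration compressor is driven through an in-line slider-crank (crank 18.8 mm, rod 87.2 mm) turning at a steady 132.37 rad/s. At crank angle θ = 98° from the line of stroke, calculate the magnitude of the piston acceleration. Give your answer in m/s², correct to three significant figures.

116

ω = 132.4 rad/s
x(θ) = r cosθ + √(L² − r² sin²θ); with ω constant, a = ω²·d²x/dθ².
d²x/dθ² = −r cosθ − r²(cos2θ)/√u − r⁴ sin²2θ/(4u^{3/2}),  u = L² − r² sin²θ = 0.00725725 m².
Substituting r = 0.0188 m, L = 0.0872 m, θ = 98°: d²x/dθ² = +0.0066008 m.
a = ω²·d²x/dθ² = (132.4)²·(+0.0066008) = +115.66 m/s²;  |a| = 115.66 m/s².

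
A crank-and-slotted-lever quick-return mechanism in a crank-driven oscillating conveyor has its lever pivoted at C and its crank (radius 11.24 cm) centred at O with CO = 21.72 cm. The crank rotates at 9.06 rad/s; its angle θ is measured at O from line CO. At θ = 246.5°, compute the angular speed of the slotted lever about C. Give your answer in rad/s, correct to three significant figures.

0.651

ω = 9.06 rad/s
Crank pin A relative to C: A = (d + r cosθ, r sinθ); lever angle φ = atan2(r sinθ, d + r cosθ).
Differentiating tanφ: φ̇ = rω(d cosθ + r)/(d² + r² + 2dr cosθ).
d² + r² + 2dr cosθ = |CA|² = 0.0403401 m²;  d cosθ + r = +0.025792 m.
|ω_lever| = |0.1124·9.06·+0.025792| / 0.0403401 = 0.65109 rad/s.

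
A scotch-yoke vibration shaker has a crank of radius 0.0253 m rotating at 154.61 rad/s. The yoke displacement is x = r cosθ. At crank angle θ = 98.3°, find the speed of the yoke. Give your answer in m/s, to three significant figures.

3.87

ω = 154.6 rad/s
x = r cosθ ⇒ ẋ = −rω sinθ.
|v| = rω|sinθ| = 0.0253·154.6·|sin 98.3°| = 3.8707 m/s.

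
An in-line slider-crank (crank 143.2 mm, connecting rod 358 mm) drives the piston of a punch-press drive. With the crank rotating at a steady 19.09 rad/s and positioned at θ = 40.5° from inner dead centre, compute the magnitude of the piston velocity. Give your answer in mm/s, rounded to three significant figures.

2330

ω = 19.09 rad/s
For an in-line slider-crank, x = r cosθ + √(L² − r² sin²θ), so v = −rω sinθ·[1 + r cosθ/√(L² − r² sin²θ)].
With r = 0.1432 m, L = 0.358 m, θ = 40.5°: √(L² − r² sin²θ) = 0.34571 m.
v = −0.1432·19.09·0.64945·[1 + 0.1432·0.76041/0.34571] = -2.3346 m/s.
|v| = 2.3346 m/s = 2334.6 mm/s.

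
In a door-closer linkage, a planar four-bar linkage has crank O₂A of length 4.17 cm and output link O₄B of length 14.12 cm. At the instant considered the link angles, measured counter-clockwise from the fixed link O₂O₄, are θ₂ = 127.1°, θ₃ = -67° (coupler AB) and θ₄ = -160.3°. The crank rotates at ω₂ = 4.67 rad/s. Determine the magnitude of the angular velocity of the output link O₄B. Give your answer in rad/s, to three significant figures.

0.337

ω₂ = 4.67 rad/s
Differentiating the loop-closure r₂e^{iθ₂}+r₃e^{iθ₃}=r₁+r₄e^{iθ₄} gives r₂ω₂e^{iθ₂}+r₃ω₃e^{iθ₃}=r₄ω₄e^{iθ₄}.
Eliminating the other unknown: ω₄ = r₂ω₂ sin(θ₂−θ₃) / [r₄ sin(θ₄−θ₃)].
Numerator sine = -0.24362; denominator sine = -0.99834.
Result = 0.0417·4.67·(-0.24362) / (0.1412·(-0.99834)) = +0.33654 rad/s; magnitude 0.33654 rad/s.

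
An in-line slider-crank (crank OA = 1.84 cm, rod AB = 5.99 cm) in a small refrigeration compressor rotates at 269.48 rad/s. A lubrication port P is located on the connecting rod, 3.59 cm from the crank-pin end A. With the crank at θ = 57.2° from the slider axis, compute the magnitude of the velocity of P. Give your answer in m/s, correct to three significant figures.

4.72

ω = 269.5 rad/s.  Crank-pin speed |V_A| = rω = 4.9584 m/s, perpendicular to OA.
Rod angle: sinφ = −(r/L) sinθ ⇒ φ = -14.964°; ω_rod = −rω cosθ/√(L²−r²sin²θ) = -46.416 rad/s.
V_P = V_A + ω_rod × AP, with AP = 0.0359 m along the rod.
Components: V_Px = −rω sinθ − a·ω_rod·sinφ = -4.5981 m/s;  V_Py = rω cosθ + a·ω_rod·cosφ = +1.0762 m/s.
|V_P| = √(V_Px² + V_Py²) = 4.7224 m/s.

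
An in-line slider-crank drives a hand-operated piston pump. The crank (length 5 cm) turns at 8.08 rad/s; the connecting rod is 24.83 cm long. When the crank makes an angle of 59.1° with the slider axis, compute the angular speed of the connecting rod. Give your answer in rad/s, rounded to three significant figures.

0.848

ω = 8.08 rad/s
The rod makes angle φ with the slider axis where L sinφ = r sinθ; differentiating, L cosφ·φ̇ = r ω cosθ.
L cosφ = √(L² − r² sin²θ) = 0.24457 m.
|ω_rod| = r ω |cosθ| / √(L² − r² sin²θ) = 0.05·8.08·0.51354/0.24457 = 0.84832 rad/s.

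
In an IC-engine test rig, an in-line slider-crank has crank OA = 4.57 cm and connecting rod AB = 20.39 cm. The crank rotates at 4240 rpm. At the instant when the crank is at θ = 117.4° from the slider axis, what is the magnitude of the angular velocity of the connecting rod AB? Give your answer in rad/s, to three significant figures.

46.7

ω = 444 rad/s (converted from 4240 rpm).
The rod makes angle φ with the slider axis where L sinφ = r sinθ; differentiating, L cosφ·φ̇ = r ω cosθ.
L cosφ = √(L² − r² sin²θ) = 0.19982 m.
|ω_rod| = r ω |cosθ| / √(L² − r² sin²θ) = 0.0457·444·0.46020/0.19982 = 46.732 rad/s.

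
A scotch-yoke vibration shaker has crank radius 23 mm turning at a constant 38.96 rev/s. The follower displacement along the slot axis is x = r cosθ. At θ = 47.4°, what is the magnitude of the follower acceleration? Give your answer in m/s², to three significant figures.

933

ω = 244.8 rad/s (from 38.96 rev/s).
x = r cosθ ⇒ ẍ = −rω² cosθ (ω constant).
|a| = rω²|cosθ| = 0.023·(244.8)²·|cos 47.4°| = 932.9 m/s².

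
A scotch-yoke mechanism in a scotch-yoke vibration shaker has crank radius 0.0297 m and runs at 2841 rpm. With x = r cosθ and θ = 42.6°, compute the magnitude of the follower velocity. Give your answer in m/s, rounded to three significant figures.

5.98

ω = 297.5 rad/s (from 2841 rpm).
x = r cosθ ⇒ ẋ = −rω sinθ.
|v| = rω|sinθ| = 0.0297·297.5·|sin 42.6°| = 5.9809 m/s.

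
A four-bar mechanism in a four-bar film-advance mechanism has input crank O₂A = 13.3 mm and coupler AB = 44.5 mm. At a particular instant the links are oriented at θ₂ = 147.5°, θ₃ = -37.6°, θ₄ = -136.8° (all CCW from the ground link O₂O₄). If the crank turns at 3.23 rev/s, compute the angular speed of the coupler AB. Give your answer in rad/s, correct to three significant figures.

ω₂ = 20.29 rad/s (from 3.23 rev/s).
Differentiating the loop-closure r₂e^{iθ₂}+r₃e^{iθ₃}=r₁+r₄e^{iθ₄} gives r₂ω₂e^{iθ₂}+r₃ω₃e^{iθ₃}=r₄ω₄e^{iθ₄}.
Eliminating the other unknown: ω₃ = r₂ω₂ sin(θ₄−θ₂) / [r₃ sin(θ₃−θ₄)].
Numerator sine = +0.96902; denominator sine = +0.98714.
Result = 0.0133·20.29·(+0.96902) / (0.0445·(+0.98714)) = +5.9543 rad/s; magnitude 5.9543 rad/s.

5.95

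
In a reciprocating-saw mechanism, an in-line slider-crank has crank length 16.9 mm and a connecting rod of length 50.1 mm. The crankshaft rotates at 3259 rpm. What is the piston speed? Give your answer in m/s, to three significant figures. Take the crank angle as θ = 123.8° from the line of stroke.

3.86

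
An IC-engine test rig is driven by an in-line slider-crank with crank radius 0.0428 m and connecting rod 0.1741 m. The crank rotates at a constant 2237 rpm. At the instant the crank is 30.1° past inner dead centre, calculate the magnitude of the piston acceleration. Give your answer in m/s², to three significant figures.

ω = 2π·2237/60 = 234.3 rad/s
x(θ) = r cosθ + √(L² − r² sin²θ); with ω constant, a = ω²·d²x/dθ².
d²x/dθ² = −r cosθ − r²(cos2θ)/√u − r⁴ sin²2θ/(4u^{3/2}),  u = L² − r² sin²θ = 0.0298501 m².
Substituting r = 0.0428 m, L = 0.1741 m, θ = 30.1°: d²x/dθ² = -0.04242 m.
a = ω²·d²x/dθ² = (234.3)²·(-0.04242) = -2327.9 m/s²;  |a| = 2327.9 m/s².

2330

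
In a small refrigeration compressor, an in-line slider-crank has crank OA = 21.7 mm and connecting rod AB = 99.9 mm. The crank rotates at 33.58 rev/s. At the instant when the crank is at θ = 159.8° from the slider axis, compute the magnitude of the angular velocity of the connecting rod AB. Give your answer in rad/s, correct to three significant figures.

43.1

ω = 211 rad/s (converted from 33.58 rev/s).
The rod makes angle φ with the slider axis where L sinφ = r sinθ; differentiating, L cosφ·φ̇ = r ω cosθ.
L cosφ = √(L² − r² sin²θ) = 0.099619 m.
|ω_rod| = r ω |cosθ| / √(L² − r² sin²θ) = 0.0217·211·0.93849/0.099619 = 43.133 rad/s.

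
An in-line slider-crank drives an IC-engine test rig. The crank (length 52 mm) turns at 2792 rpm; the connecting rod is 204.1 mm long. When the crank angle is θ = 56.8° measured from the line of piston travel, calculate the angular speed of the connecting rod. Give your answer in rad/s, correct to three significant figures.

41.7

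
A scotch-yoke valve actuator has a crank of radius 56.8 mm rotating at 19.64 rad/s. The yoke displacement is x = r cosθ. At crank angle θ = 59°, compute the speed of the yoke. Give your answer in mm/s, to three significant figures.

956

ω = 19.64 rad/s
x = r cosθ ⇒ ẋ = −rω sinθ.
|v| = rω|sinθ| = 0.0568·19.64·|sin 59°| = 0.95621 m/s = 956.21 mm/s.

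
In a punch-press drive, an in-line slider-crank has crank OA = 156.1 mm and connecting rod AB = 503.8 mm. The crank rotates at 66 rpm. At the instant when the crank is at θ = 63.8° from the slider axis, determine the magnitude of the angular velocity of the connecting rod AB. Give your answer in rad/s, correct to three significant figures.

ω = 6.912 rad/s (converted from 66 rpm).
The rod makes angle φ with the slider axis where L sinφ = r sinθ; differentiating, L cosφ·φ̇ = r ω cosθ.
L cosφ = √(L² − r² sin²θ) = 0.48394 m.
|ω_rod| = r ω |cosθ| / √(L² − r² sin²θ) = 0.1561·6.912·0.44151/0.48394 = 0.98429 rad/s.

0.984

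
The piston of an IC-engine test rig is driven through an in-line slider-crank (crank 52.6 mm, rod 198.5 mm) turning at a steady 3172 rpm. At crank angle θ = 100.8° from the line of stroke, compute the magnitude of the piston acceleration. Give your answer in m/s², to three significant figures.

ω = 2π·3172/60 = 332.2 rad/s
x(θ) = r cosθ + √(L² − r² sin²θ); with ω constant, a = ω²·d²x/dθ².
d²x/dθ² = −r cosθ − r²(cos2θ)/√u − r⁴ sin²2θ/(4u^{3/2}),  u = L² − r² sin²θ = 0.0367326 m².
Substituting r = 0.0526 m, L = 0.1985 m, θ = 100.8°: d²x/dθ² = +0.023242 m.
a = ω²·d²x/dθ² = (332.2)²·(+0.023242) = +2564.4 m/s²;  |a| = 2564.4 m/s².

2560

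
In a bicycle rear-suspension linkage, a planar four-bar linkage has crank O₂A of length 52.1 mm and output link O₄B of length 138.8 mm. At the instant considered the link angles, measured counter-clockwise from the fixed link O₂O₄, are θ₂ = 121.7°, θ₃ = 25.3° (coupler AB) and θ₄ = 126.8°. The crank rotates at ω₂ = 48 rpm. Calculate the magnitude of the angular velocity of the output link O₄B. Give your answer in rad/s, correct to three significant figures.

1.91

ω₂ = 5.027 rad/s (from 48 rpm).
Differentiating the loop-closure r₂e^{iθ₂}+r₃e^{iθ₃}=r₁+r₄e^{iθ₄} gives r₂ω₂e^{iθ₂}+r₃ω₃e^{iθ₃}=r₄ω₄e^{iθ₄}.
Eliminating the other unknown: ω₄ = r₂ω₂ sin(θ₂−θ₃) / [r₄ sin(θ₄−θ₃)].
Numerator sine = +0.99377; denominator sine = +0.97992.
Result = 0.0521·5.027·(+0.99377) / (0.1388·(+0.97992)) = +1.9134 rad/s; magnitude 1.9134 rad/s.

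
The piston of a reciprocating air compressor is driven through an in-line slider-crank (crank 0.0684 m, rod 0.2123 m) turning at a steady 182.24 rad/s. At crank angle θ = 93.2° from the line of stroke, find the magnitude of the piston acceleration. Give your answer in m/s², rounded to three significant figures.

ω = 182.2 rad/s
x(θ) = r cosθ + √(L² − r² sin²θ); with ω constant, a = ω²·d²x/dθ².
d²x/dθ² = −r cosθ − r²(cos2θ)/√u − r⁴ sin²2θ/(4u^{3/2}),  u = L² − r² sin²θ = 0.0404073 m².
Substituting r = 0.0684 m, L = 0.2123 m, θ = 93.2°: d²x/dθ² = +0.026939 m.
a = ω²·d²x/dθ² = (182.2)²·(+0.026939) = +894.69 m/s²;  |a| = 894.69 m/s².

895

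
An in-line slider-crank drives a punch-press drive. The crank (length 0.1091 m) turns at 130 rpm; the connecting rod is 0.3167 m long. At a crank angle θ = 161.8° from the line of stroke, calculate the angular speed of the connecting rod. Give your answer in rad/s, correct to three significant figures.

4.48

ω = 13.61 rad/s (converted from 130 rpm).
The rod makes angle φ with the slider axis where L sinφ = r sinθ; differentiating, L cosφ·φ̇ = r ω cosθ.
L cosφ = √(L² − r² sin²θ) = 0.31486 m.
|ω_rod| = r ω |cosθ| / √(L² − r² sin²θ) = 0.1091·13.61·0.94997/0.31486 = 4.4811 rad/s.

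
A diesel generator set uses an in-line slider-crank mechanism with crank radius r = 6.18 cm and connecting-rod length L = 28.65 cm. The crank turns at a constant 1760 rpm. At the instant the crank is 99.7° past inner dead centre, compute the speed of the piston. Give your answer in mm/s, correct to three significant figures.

10800

ω = 2π·1760/60 = 184.3 rad/s
For an in-line slider-crank, x = r cosθ + √(L² − r² sin²θ), so v = −rω sinθ·[1 + r cosθ/√(L² − r² sin²θ)].
With r = 0.0618 m, L = 0.2865 m, θ = 99.7°: √(L² − r² sin²θ) = 0.27995 m.
v = −0.0618·184.3·0.98570·[1 + 0.0618·-0.16849/0.27995] = -10.81 m/s.
|v| = 10.81 m/s = 10810 mm/s.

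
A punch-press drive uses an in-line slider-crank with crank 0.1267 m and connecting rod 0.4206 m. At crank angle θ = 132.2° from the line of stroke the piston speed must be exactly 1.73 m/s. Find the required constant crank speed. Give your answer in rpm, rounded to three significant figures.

222

For an in-line slider-crank, |v_piston| = rω|sinθ|·[1 + r cosθ/√(L² − r² sin²θ)].
With r = 0.1267 m, L = 0.4206 m, θ = 132.2°: the bracketed kinematic factor |dx/dθ| = 0.074376 m.
ω = v/|dx/dθ| = 1.73/0.074376 = 23.26 rad/s.
N = 60ω/(2π) = 222.12 rpm.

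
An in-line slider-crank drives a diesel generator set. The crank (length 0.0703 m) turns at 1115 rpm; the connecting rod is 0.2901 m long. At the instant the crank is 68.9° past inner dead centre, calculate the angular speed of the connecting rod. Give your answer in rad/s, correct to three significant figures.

ω = 116.8 rad/s (converted from 1115 rpm).
The rod makes angle φ with the slider axis where L sinφ = r sinθ; differentiating, L cosφ·φ̇ = r ω cosθ.
L cosφ = √(L² − r² sin²θ) = 0.28259 m.
|ω_rod| = r ω |cosθ| / √(L² − r² sin²θ) = 0.0703·116.8·0.36000/0.28259 = 10.457 rad/s.

10.5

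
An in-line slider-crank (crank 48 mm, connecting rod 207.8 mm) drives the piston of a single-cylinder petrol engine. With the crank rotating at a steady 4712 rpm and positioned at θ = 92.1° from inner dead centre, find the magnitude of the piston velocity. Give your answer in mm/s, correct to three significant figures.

ω = 2π·4712/60 = 493.4 rad/s
For an in-line slider-crank, x = r cosθ + √(L² − r² sin²θ), so v = −rω sinθ·[1 + r cosθ/√(L² − r² sin²θ)].
With r = 0.048 m, L = 0.2078 m, θ = 92.1°: √(L² − r² sin²θ) = 0.20219 m.
v = −0.048·493.4·0.99933·[1 + 0.048·-0.03664/0.20219] = -23.463 m/s.
|v| = 23.463 m/s = 23463 mm/s.

23500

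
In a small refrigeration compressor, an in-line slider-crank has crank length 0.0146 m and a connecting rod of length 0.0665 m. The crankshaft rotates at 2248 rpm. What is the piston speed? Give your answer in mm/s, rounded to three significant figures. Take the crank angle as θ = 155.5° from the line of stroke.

ω = 2π·2248/60 = 235.4 rad/s
For an in-line slider-crank, x = r cosθ + √(L² − r² sin²θ), so v = −rω sinθ·[1 + r cosθ/√(L² − r² sin²θ)].
With r = 0.0146 m, L = 0.0665 m, θ = 155.5°: √(L² − r² sin²θ) = 0.066224 m.
v = −0.0146·235.4·0.41469·[1 + 0.0146·-0.90996/0.066224] = -1.1394 m/s.
|v| = 1.1394 m/s = 1139.4 mm/s.

1140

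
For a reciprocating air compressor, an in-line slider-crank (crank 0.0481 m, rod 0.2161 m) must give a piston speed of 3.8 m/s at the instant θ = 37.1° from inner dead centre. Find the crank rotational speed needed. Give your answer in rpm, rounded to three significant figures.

For an in-line slider-crank, |v_piston| = rω|sinθ|·[1 + r cosθ/√(L² − r² sin²θ)].
With r = 0.0481 m, L = 0.2161 m, θ = 37.1°: the bracketed kinematic factor |dx/dθ| = 0.034212 m.
ω = v/|dx/dθ| = 3.8/0.034212 = 111.07 rad/s.
N = 60ω/(2π) = 1060.7 rpm.

1060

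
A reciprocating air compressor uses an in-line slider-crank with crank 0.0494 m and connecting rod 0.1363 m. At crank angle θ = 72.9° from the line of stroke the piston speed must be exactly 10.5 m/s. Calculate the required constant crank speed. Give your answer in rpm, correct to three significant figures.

1910

For an in-line slider-crank, |v_piston| = rω|sinθ|·[1 + r cosθ/√(L² − r² sin²θ)].
With r = 0.0494 m, L = 0.1363 m, θ = 72.9°: the bracketed kinematic factor |dx/dθ| = 0.05258 m.
ω = v/|dx/dθ| = 10.5/0.05258 = 199.7 rad/s.
N = 60ω/(2π) = 1906.9 rpm.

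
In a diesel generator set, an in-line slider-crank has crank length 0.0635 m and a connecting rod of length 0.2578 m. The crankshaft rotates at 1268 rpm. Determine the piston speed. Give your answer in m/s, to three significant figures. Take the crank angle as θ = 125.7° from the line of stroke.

5.84

ω = 2π·1268/60 = 132.8 rad/s
For an in-line slider-crank, x = r cosθ + √(L² − r² sin²θ), so v = −rω sinθ·[1 + r cosθ/√(L² − r² sin²θ)].
With r = 0.0635 m, L = 0.2578 m, θ = 125.7°: √(L² − r² sin²θ) = 0.25259 m.
v = −0.0635·132.8·0.81208·[1 + 0.0635·-0.58354/0.25259] = -5.8428 m/s.
|v| = 5.8428 m/s.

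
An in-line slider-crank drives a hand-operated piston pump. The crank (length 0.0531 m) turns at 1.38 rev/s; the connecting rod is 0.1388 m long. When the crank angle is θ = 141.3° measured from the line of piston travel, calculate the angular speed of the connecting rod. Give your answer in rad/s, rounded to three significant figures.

2.67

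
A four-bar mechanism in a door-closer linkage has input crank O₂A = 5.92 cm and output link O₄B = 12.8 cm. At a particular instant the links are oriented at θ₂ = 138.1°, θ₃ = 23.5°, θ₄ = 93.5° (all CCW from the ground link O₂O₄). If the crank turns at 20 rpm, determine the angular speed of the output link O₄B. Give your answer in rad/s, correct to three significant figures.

ω₂ = 2.094 rad/s (from 20 rpm).
Differentiating the loop-closure r₂e^{iθ₂}+r₃e^{iθ₃}=r₁+r₄e^{iθ₄} gives r₂ω₂e^{iθ₂}+r₃ω₃e^{iθ₃}=r₄ω₄e^{iθ₄}.
Eliminating the other unknown: ω₄ = r₂ω₂ sin(θ₂−θ₃) / [r₄ sin(θ₄−θ₃)].
Numerator sine = +0.90924; denominator sine = +0.93969.
Result = 0.0592·2.094·(+0.90924) / (0.128·(+0.93969)) = +0.93726 rad/s; magnitude 0.93726 rad/s.

0.937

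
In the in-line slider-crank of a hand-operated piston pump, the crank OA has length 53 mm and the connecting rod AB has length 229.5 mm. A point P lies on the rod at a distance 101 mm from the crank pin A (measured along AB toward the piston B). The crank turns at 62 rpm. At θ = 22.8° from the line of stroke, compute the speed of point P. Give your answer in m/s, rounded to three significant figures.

0.230

ω = 6.493 rad/s.  Crank-pin speed |V_A| = rω = 0.34411 m/s, perpendicular to OA.
Rod angle: sinφ = −(r/L) sinθ ⇒ φ = -5.134°; ω_rod = −rω cosθ/√(L²−r²sin²θ) = -1.3878 rad/s.
V_P = V_A + ω_rod × AP, with AP = 0.101 m along the rod.
Components: V_Px = −rω sinθ − a·ω_rod·sinφ = -0.14589 m/s;  V_Py = rω cosθ + a·ω_rod·cosφ = +0.17762 m/s.
|V_P| = √(V_Px² + V_Py²) = 0.22985 m/s.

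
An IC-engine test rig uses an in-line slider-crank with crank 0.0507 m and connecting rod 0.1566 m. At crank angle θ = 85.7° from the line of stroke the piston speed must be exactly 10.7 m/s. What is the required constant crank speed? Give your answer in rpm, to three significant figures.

1970

For an in-line slider-crank, |v_piston| = rω|sinθ|·[1 + r cosθ/√(L² − r² sin²θ)].
With r = 0.0507 m, L = 0.1566 m, θ = 85.7°: the bracketed kinematic factor |dx/dθ| = 0.051854 m.
ω = v/|dx/dθ| = 10.7/0.051854 = 206.35 rad/s.
N = 60ω/(2π) = 1970.5 rpm.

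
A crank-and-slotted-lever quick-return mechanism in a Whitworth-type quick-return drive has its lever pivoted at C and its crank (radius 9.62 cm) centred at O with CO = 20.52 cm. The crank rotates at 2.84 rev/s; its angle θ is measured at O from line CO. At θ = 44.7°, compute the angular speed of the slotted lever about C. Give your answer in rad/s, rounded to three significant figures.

ω = 17.84 rad/s (from 2.84 rev/s).
Crank pin A relative to C: A = (d + r cosθ, r sinθ); lever angle φ = atan2(r sinθ, d + r cosθ).
Differentiating tanφ: φ̇ = rω(d cosθ + r)/(d² + r² + 2dr cosθ).
d² + r² + 2dr cosθ = |CA|² = 0.0794242 m²;  d cosθ + r = +0.24206 m.
|ω_lever| = |0.0962·17.84·+0.24206| / 0.0794242 = 5.2316 rad/s.

5.23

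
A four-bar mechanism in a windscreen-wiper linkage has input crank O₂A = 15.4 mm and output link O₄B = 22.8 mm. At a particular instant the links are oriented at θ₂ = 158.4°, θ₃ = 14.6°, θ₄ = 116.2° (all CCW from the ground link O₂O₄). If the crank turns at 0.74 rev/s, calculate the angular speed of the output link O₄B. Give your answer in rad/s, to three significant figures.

1.89

ω₂ = 4.65 rad/s (from 0.74 rev/s).
Differentiating the loop-closure r₂e^{iθ₂}+r₃e^{iθ₃}=r₁+r₄e^{iθ₄} gives r₂ω₂e^{iθ₂}+r₃ω₃e^{iθ₃}=r₄ω₄e^{iθ₄}.
Eliminating the other unknown: ω₄ = r₂ω₂ sin(θ₂−θ₃) / [r₄ sin(θ₄−θ₃)].
Numerator sine = +0.59061; denominator sine = +0.97958.
Result = 0.0154·4.65·(+0.59061) / (0.0228·(+0.97958)) = +1.8935 rad/s; magnitude 1.8935 rad/s.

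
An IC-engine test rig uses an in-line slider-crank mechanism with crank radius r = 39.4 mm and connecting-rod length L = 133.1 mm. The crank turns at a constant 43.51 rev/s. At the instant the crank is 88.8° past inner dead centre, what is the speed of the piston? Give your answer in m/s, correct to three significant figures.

10.8

ω = 2π·43.5 = 273.4 rad/s
For an in-line slider-crank, x = r cosθ + √(L² − r² sin²θ), so v = −rω sinθ·[1 + r cosθ/√(L² − r² sin²θ)].
With r = 0.0394 m, L = 0.1331 m, θ = 88.8°: √(L² − r² sin²θ) = 0.12714 m.
v = −0.0394·273.4·0.99978·[1 + 0.0394·0.02094/0.12714] = -10.839 m/s.
|v| = 10.839 m/s.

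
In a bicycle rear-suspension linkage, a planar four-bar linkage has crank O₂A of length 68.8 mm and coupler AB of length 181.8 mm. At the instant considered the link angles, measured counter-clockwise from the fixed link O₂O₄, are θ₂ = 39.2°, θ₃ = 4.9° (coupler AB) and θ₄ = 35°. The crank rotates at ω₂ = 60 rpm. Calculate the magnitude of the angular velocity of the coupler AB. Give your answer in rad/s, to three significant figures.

0.347

ω₂ = 6.283 rad/s (from 60 rpm).
Differentiating the loop-closure r₂e^{iθ₂}+r₃e^{iθ₃}=r₁+r₄e^{iθ₄} gives r₂ω₂e^{iθ₂}+r₃ω₃e^{iθ₃}=r₄ω₄e^{iθ₄}.
Eliminating the other unknown: ω₃ = r₂ω₂ sin(θ₄−θ₂) / [r₃ sin(θ₃−θ₄)].
Numerator sine = -0.07324; denominator sine = -0.50151.
Result = 0.0688·6.283·(-0.07324) / (0.1818·(-0.50151)) = +0.34724 rad/s; magnitude 0.34724 rad/s.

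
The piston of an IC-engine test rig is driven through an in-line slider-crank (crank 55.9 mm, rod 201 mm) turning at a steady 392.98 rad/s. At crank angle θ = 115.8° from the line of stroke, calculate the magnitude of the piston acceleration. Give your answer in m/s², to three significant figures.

5270

ω = 393 rad/s
x(θ) = r cosθ + √(L² − r² sin²θ); with ω constant, a = ω²·d²x/dθ².
d²x/dθ² = −r cosθ − r²(cos2θ)/√u − r⁴ sin²2θ/(4u^{3/2}),  u = L² − r² sin²θ = 0.0378681 m².
Substituting r = 0.0559 m, L = 0.201 m, θ = 115.8°: d²x/dθ² = +0.0341 m.
a = ω²·d²x/dθ² = (393)²·(+0.0341) = +5266.2 m/s²;  |a| = 5266.2 m/s².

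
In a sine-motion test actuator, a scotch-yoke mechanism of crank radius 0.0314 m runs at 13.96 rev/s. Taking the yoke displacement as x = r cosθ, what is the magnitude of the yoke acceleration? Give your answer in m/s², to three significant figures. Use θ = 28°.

ω = 87.71 rad/s (from 13.96 rev/s).
x = r cosθ ⇒ ẍ = −rω² cosθ (ω constant).
|a| = rω²|cosθ| = 0.0314·(87.71)²·|cos 28°| = 213.3 m/s².

213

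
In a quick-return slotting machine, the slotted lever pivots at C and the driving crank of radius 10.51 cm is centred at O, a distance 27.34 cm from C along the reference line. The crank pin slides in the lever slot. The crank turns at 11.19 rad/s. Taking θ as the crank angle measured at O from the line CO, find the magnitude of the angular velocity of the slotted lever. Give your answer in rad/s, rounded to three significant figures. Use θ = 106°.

ω = 11.19 rad/s
Crank pin A relative to C: A = (d + r cosθ, r sinθ); lever angle φ = atan2(r sinθ, d + r cosθ).
Differentiating tanφ: φ̇ = rω(d cosθ + r)/(d² + r² + 2dr cosθ).
d² + r² + 2dr cosθ = |CA|² = 0.0699531 m²;  d cosθ + r = +0.029741 m.
|ω_lever| = |0.1051·11.19·+0.029741| / 0.0699531 = 0.50001 rad/s.

0.500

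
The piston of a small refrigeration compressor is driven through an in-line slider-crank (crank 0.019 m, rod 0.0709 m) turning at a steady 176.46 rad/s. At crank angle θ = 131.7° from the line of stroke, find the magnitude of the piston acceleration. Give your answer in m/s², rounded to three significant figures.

ω = 176.5 rad/s
x(θ) = r cosθ + √(L² − r² sin²θ); with ω constant, a = ω²·d²x/dθ².
d²x/dθ² = −r cosθ − r²(cos2θ)/√u − r⁴ sin²2θ/(4u^{3/2}),  u = L² − r² sin²θ = 0.00482556 m².
Substituting r = 0.019 m, L = 0.0709 m, θ = 131.7°: d²x/dθ² = +0.013141 m.
a = ω²·d²x/dθ² = (176.5)²·(+0.013141) = +409.18 m/s²;  |a| = 409.18 m/s².

409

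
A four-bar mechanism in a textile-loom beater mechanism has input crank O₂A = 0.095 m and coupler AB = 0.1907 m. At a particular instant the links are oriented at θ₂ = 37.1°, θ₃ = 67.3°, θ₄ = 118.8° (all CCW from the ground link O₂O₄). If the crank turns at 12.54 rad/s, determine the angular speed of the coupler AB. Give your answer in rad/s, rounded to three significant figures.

ω₂ = 12.54 rad/s
Differentiating the loop-closure r₂e^{iθ₂}+r₃e^{iθ₃}=r₁+r₄e^{iθ₄} gives r₂ω₂e^{iθ₂}+r₃ω₃e^{iθ₃}=r₄ω₄e^{iθ₄}.
Eliminating the other unknown: ω₃ = r₂ω₂ sin(θ₄−θ₂) / [r₃ sin(θ₃−θ₄)].
Numerator sine = +0.98953; denominator sine = -0.78261.
Result = 0.095·12.54·(+0.98953) / (0.1907·(-0.78261)) = -7.8987 rad/s; magnitude 7.8987 rad/s.

7.90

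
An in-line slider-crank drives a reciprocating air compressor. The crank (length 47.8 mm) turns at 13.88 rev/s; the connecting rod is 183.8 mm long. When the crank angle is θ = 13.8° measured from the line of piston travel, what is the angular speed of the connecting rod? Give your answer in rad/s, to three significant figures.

22.1

ω = 87.21 rad/s (converted from 13.88 rev/s).
The rod makes angle φ with the slider axis where L sinφ = r sinθ; differentiating, L cosφ·φ̇ = r ω cosθ.
L cosφ = √(L² − r² sin²θ) = 0.18345 m.
|ω_rod| = r ω |cosθ| / √(L² − r² sin²θ) = 0.0478·87.21·0.97113/0.18345 = 22.068 rad/s.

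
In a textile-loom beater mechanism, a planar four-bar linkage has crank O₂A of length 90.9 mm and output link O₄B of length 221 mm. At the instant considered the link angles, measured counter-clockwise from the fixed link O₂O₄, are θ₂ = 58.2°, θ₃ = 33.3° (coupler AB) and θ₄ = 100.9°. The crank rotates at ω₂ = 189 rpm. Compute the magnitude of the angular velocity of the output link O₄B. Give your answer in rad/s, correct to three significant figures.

3.71

ω₂ = 19.79 rad/s (from 189 rpm).
Differentiating the loop-closure r₂e^{iθ₂}+r₃e^{iθ₃}=r₁+r₄e^{iθ₄} gives r₂ω₂e^{iθ₂}+r₃ω₃e^{iθ₃}=r₄ω₄e^{iθ₄}.
Eliminating the other unknown: ω₄ = r₂ω₂ sin(θ₂−θ₃) / [r₄ sin(θ₄−θ₃)].
Numerator sine = +0.42104; denominator sine = +0.92455.
Result = 0.0909·19.79·(+0.42104) / (0.221·(+0.92455)) = +3.7073 rad/s; magnitude 3.7073 rad/s.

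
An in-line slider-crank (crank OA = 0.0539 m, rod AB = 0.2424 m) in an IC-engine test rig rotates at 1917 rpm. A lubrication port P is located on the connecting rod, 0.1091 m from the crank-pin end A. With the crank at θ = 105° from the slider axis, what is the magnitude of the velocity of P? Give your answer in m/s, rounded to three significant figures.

10.3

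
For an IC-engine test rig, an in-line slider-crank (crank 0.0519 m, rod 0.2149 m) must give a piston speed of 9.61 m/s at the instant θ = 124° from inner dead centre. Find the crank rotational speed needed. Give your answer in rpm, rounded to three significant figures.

For an in-line slider-crank, |v_piston| = rω|sinθ|·[1 + r cosθ/√(L² − r² sin²θ)].
With r = 0.0519 m, L = 0.2149 m, θ = 124°: the bracketed kinematic factor |dx/dθ| = 0.037096 m.
ω = v/|dx/dθ| = 9.61/0.037096 = 259.06 rad/s.
N = 60ω/(2π) = 2473.8 rpm.

2470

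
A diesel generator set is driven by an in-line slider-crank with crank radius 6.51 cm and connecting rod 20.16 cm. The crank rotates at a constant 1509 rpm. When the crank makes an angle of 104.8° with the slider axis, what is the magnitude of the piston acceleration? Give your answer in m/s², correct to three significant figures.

ω = 2π·1509/60 = 158 rad/s
x(θ) = r cosθ + √(L² − r² sin²θ); with ω constant, a = ω²·d²x/dθ².
d²x/dθ² = −r cosθ − r²(cos2θ)/√u − r⁴ sin²2θ/(4u^{3/2}),  u = L² − r² sin²θ = 0.0366811 m².
Substituting r = 0.0651 m, L = 0.2016 m, θ = 104.8°: d²x/dθ² = +0.035714 m.
a = ω²·d²x/dθ² = (158)²·(+0.035714) = +891.81 m/s²;  |a| = 891.81 m/s².

892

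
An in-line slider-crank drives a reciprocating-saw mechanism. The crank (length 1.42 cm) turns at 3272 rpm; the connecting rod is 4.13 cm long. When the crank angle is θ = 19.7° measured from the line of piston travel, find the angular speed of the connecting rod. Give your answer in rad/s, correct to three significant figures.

ω = 342.6 rad/s (converted from 3272 rpm).
The rod makes angle φ with the slider axis where L sinφ = r sinθ; differentiating, L cosφ·φ̇ = r ω cosθ.
L cosφ = √(L² − r² sin²θ) = 0.041022 m.
|ω_rod| = r ω |cosθ| / √(L² − r² sin²θ) = 0.0142·342.6·0.94147/0.041022 = 111.67 rad/s.

112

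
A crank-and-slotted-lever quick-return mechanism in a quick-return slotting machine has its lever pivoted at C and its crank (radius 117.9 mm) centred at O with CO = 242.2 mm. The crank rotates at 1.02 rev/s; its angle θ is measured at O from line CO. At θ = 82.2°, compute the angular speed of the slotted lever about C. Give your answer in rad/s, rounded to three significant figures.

1.42

ω = 6.409 rad/s (from 1.02 rev/s).
Crank pin A relative to C: A = (d + r cosθ, r sinθ); lever angle φ = atan2(r sinθ, d + r cosθ).
Differentiating tanφ: φ̇ = rω(d cosθ + r)/(d² + r² + 2dr cosθ).
d² + r² + 2dr cosθ = |CA|² = 0.0803121 m²;  d cosθ + r = +0.15077 m.
|ω_lever| = |0.1179·6.409·+0.15077| / 0.0803121 = 1.4185 rad/s.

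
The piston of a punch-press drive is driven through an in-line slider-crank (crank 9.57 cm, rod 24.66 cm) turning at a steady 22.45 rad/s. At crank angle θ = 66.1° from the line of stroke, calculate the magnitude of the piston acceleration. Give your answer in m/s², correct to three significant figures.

ω = 22.45 rad/s
x(θ) = r cosθ + √(L² − r² sin²θ); with ω constant, a = ω²·d²x/dθ².
d²x/dθ² = −r cosθ − r²(cos2θ)/√u − r⁴ sin²2θ/(4u^{3/2}),  u = L² − r² sin²θ = 0.0531563 m².
Substituting r = 0.0957 m, L = 0.2466 m, θ = 66.1°: d²x/dθ² = -0.013028 m.
a = ω²·d²x/dθ² = (22.45)²·(-0.013028) = -6.5662 m/s²;  |a| = 6.5662 m/s².

6.57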